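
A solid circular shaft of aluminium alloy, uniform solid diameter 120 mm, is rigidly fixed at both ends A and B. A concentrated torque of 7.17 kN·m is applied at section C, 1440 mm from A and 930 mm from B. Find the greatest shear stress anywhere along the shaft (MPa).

12.8 MPa

With uniform GJ and both ends fixed, compatibility θ_AC = θ_CB gives T_A·a = T_B·b, together with T_A + T_B = T₀.
T_A = T₀·b/(a+b) = 7170·930/2370 = 2814 N·m; T_B = 4356 N·m.
τ in each portion: τ_AC = 8.29×10^6 Pa, τ_CB = 1.28×10^7 Pa; maximum is in CB.
τ_max = T_CB·r/J = 4356·0.0600/2.04×10^-5 = 1.284×10^7 Pa.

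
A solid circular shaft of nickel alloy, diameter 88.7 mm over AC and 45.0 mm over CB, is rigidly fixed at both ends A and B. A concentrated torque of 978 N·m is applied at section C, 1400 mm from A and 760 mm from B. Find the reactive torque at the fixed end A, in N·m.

Compatibility: T_A·a/J_AC = T_B·b/J_CB with T_A + T_B = T₀.
J_AC = 6.08×10^-6 m⁴, J_CB = 4.03×10^-7 m⁴, so T_A = T₀·(J_AC/a)/((J_AC/a)+(J_CB/b)) = 871.6 N·m, T_B = 106.4 N·m.

872 N·m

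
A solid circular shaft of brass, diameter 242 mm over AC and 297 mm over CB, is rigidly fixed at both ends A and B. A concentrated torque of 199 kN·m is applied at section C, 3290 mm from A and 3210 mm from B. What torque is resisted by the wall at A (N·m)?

Compatibility: T_A·a/J_AC = T_B·b/J_CB with T_A + T_B = T₀.
J_AC = 3.37×10^-4 m⁴, J_CB = 7.64×10^-4 m⁴, so T_A = T₀·(J_AC/a)/((J_AC/a)+(J_CB/b)) = 59850 N·m, T_B = 139200 N·m.

59800 N·m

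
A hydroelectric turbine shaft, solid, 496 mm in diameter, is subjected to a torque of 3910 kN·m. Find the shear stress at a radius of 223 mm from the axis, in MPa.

J = πd⁴/32 = π(0.496)⁴/32 = 5.942×10^-3 m⁴.
Shear stress varies linearly with radius: τ = T·r/J = 3.910e6 × 0.223 / 5.942×10^-3 = 1.467×10^8 Pa.

147 MPa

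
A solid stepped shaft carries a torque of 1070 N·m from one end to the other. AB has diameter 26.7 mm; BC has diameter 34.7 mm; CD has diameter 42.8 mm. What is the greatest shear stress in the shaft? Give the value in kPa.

Under the same torque, τ_max = 16T/(πd³) is largest where d is smallest — segment AB (d = 26.7 mm).
τ_max = 16·1070/(π·(0.0267)³) = 2.863×10^8 Pa.

286000 kPa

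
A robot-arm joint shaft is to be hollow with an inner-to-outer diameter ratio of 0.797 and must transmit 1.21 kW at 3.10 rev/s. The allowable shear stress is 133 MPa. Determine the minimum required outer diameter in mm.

ω = 2π·3.10 = 19.48 rad/s, so T = P/ω = 1.21×10³ / 19.48 = 62.12 N·m.
For a hollow shaft with d_i/d_o = 0.797: τ_max = 16T/(π d_o³ (1−k⁴)), so d_o = [16T/(π τ_allow (1−k⁴))]^(1/3) = [16·62.12/(π·1.33×10^8·0.5965)]^(1/3) = 0.01586 m.

15.9 mm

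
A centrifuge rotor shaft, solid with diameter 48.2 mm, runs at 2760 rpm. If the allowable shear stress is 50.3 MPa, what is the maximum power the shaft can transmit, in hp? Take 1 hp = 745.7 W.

429 hp

J = πd⁴/32 = π(0.0482)⁴/32 = 5.299×10^-7 m⁴.
T_max = τ_allow·J/r = 5.03×10^7 × 5.299×10^-7 / 0.0241 = 1106 N·m.
ω = 2π·2760/60 = 289.0 rad/s, so P_max = T_max·ω = 3.197×10^5 W.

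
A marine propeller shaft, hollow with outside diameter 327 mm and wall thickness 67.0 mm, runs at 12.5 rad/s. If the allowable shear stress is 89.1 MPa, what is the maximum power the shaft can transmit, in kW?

6720 kW

J = π(d_o⁴ − d_i⁴)/32 = π(0.327⁴ − 0.193⁴)/32 = 9.863×10^-4 m⁴.
T_max = τ_allow·J/r = 8.91×10^7 × 9.863×10^-4 / 0.164 = 537500 N·m.
ω = 12.5 rad/s, so P_max = T_max·ω = 6.719×10^6 W.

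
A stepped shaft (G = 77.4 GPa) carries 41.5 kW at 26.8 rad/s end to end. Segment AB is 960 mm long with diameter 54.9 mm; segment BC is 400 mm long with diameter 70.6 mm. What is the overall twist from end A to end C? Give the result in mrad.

24.8 mrad

ω = 26.8 rad/s, so T = P/ω = 41.5×10³ / 26.80 = 1549 N·m.
J_AB = π(0.0549)⁴/32 = 8.92×10^-7 m⁴; J_BC = π(0.0706)⁴/32 = 2.44×10^-6 m⁴.
θ = (T/G)·Σ L_i/J_i = (1549/77.4×10⁹)·(0.960/8.92×10^-7 + 0.400/2.44×10^-6) = 0.02482 rad.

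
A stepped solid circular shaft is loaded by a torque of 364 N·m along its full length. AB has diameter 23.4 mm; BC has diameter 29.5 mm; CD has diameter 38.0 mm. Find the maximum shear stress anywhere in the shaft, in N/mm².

Under the same torque, τ_max = 16T/(πd³) is largest where d is smallest — segment AB (d = 23.4 mm).
τ_max = 16·364.0/(π·(0.0234)³) = 1.447×10^8 Pa.

145 N/mm²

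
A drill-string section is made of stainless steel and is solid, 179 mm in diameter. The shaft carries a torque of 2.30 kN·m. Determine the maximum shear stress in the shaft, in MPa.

2.04 MPa

J = πd⁴/32 = π(0.179)⁴/32 = 1.008×10^-4 m⁴.
τ_max = T·r/J = 2300 × 0.0895 / 1.008×10^-4 = 2.042×10^6 Pa.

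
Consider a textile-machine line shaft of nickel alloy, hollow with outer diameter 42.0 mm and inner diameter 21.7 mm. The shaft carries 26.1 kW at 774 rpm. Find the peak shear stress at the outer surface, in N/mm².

ω = 2π·774/60 = 81.05 rad/s, so T = P/ω = 26.1×10³ / 81.05 = 322.0 N·m.
J = π(d_o⁴ − d_i⁴)/32 = π(0.0420⁴ − 0.0217⁴)/32 = 2.837×10^-7 m⁴.
τ_max = T·r/J = 322.0 × 0.0210 / 2.837×10^-7 = 2.383×10^7 Pa.

23.8 N/mm²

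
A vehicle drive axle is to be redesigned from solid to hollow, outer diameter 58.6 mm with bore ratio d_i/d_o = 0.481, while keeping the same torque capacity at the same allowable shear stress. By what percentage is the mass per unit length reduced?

Equal τ_max and T ⇒ the solid shaft needs d_s³ = d_o³(1−k⁴), so d_s = 58.6·(1−0.481⁴)^(1/3) = 57.54 mm.
Area ratio A_h/A_s = d_o²(1−k²)/d_s² = (1−k²)/(1−k⁴)^(2/3) = 0.7974.
Mass saving = 1 − 0.7974 = 20.3 %.

20.3 %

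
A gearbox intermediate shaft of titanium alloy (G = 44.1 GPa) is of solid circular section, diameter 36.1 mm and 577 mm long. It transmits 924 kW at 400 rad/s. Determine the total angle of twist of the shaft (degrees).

ω = 400 rad/s, so T = P/ω = 924×10³ / 400.0 = 2310 N·m.
J = πd⁴/32 = π(0.0361)⁴/32 = 1.667×10^-7 m⁴.
θ = T·L/(G·J) = 2310 × 0.577 / (44.1×10⁹ × 1.667×10^-7) = 0.1813 rad.

10.4°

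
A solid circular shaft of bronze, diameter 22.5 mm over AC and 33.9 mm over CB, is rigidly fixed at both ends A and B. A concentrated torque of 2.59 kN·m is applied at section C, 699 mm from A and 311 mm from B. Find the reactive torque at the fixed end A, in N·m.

206 N·m

Compatibility: T_A·a/J_AC = T_B·b/J_CB with T_A + T_B = T₀.
J_AC = 2.52×10^-8 m⁴, J_CB = 1.30×10^-7 m⁴, so T_A = T₀·(J_AC/a)/((J_AC/a)+(J_CB/b)) = 205.8 N·m, T_B = 2384 N·m.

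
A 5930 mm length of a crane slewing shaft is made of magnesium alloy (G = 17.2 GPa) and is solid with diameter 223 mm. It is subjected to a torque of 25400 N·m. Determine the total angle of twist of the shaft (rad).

0.0361 rad

J = πd⁴/32 = π(0.223)⁴/32 = 2.428×10^-4 m⁴.
θ = T·L/(G·J) = 25400 × 5.93 / (17.2×10⁹ × 2.428×10^-4) = 0.03607 rad.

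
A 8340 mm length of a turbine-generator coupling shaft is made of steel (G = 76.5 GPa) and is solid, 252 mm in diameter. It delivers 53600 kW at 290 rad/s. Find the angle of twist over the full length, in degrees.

2.92°

ω = 290 rad/s, so T = P/ω = 53600×10³ / 290.0 = 184800 N·m.
J = πd⁴/32 = π(0.252)⁴/32 = 3.959×10^-4 m⁴.
θ = T·L/(G·J) = 184800 × 8.34 / (76.5×10⁹ × 3.959×10^-4) = 0.05089 rad.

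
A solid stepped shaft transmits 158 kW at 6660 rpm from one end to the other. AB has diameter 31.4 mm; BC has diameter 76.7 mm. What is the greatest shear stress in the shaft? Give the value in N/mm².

ω = 2π·6660/60 = 697.4 rad/s, so T = P/ω = 158×10³ / 697.4 = 226.5 N·m.
Under the same torque, τ_max = 16T/(πd³) is largest where d is smallest — segment AB (d = 31.4 mm).
τ_max = 16·226.5/(π·(0.0314)³) = 3.727×10^7 Pa.

37.3 N/mm²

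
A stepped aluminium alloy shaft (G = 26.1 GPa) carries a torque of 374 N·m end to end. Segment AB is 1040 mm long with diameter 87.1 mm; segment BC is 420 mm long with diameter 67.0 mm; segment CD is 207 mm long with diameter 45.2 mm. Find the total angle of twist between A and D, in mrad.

12.9 mrad

J_AB = π(0.0871)⁴/32 = 5.65×10^-6 m⁴; J_BC = π(0.0670)⁴/32 = 1.98×10^-6 m⁴; J_CD = π(0.0452)⁴/32 = 4.10×10^-7 m⁴.
θ = (T/G)·Σ L_i/J_i = (374.0/26.1×10⁹)·(1.04/5.65×10^-6 + 0.420/1.98×10^-6 + 0.207/4.10×10^-7) = 0.01292 rad.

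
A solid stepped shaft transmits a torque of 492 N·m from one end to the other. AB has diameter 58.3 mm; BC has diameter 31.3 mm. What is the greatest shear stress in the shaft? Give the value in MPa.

Under the same torque, τ_max = 16T/(πd³) is largest where d is smallest — segment BC (d = 31.3 mm).
τ_max = 16·492.0/(π·(0.0313)³) = 8.172×10^7 Pa.

81.7 MPa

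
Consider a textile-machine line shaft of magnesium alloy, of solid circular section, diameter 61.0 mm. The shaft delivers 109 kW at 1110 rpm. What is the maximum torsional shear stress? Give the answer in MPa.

21.0 MPa

ω = 2π·1110/60 = 116.2 rad/s, so T = P/ω = 109×10³ / 116.2 = 937.7 N·m.
J = πd⁴/32 = π(0.0610)⁴/32 = 1.359×10^-6 m⁴.
τ_max = T·r/J = 937.7 × 0.0305 / 1.359×10^-6 = 2.104×10^7 Pa.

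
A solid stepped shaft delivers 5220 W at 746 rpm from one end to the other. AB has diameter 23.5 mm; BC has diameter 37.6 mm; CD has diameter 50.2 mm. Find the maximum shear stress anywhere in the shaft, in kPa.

26200 kPa

ω = 2π·746/60 = 78.12 rad/s, so T = P/ω = 5220 / 78.12 = 66.82 N·m.
Under the same torque, τ_max = 16T/(πd³) is largest where d is smallest — segment AB (d = 23.5 mm).
τ_max = 16·66.82/(π·(0.0235)³) = 2.622×10^7 Pa.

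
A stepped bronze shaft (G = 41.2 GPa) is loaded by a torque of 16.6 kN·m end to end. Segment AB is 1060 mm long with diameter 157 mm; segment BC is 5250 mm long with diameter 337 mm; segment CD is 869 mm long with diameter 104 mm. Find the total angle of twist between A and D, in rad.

J_AB = π(0.157)⁴/32 = 5.96×10^-5 m⁴; J_BC = π(0.337)⁴/32 = 1.27×10^-3 m⁴; J_CD = π(0.104)⁴/32 = 1.15×10^-5 m⁴.
θ = (T/G)·Σ L_i/J_i = (16600/41.2×10⁹)·(1.06/5.96×10^-5 + 5.25/1.27×10^-3 + 0.869/1.15×10^-5) = 0.03932 rad.

0.0393 rad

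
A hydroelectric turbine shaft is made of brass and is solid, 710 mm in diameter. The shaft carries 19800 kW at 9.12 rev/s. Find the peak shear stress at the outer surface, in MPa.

4.92 MPa

ω = 2π·9.12 = 57.30 rad/s, so T = P/ω = 19800×10³ / 57.30 = 345500 N·m.
J = πd⁴/32 = π(0.710)⁴/32 = 0.02495 m⁴.
τ_max = T·r/J = 345500 × 0.355 / 0.02495 = 4.917×10^6 Pa.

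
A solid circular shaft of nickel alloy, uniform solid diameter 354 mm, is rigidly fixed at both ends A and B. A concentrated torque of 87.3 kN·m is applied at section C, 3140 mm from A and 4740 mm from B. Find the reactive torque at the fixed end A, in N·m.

With uniform GJ and both ends fixed, compatibility θ_AC = θ_CB gives T_A·a = T_B·b, together with T_A + T_B = T₀.
T_A = T₀·b/(a+b) = 87300·4740/7880 = 52510 N·m; T_B = 34790 N·m.

52500 N·m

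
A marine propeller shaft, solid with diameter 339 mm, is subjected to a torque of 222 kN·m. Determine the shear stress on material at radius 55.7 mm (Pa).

J = πd⁴/32 = π(0.339)⁴/32 = 1.297×10^-3 m⁴.
Shear stress varies linearly with radius: τ = T·r/J = 222000 × 0.0557 / 1.297×10^-3 = 9.537×10^6 Pa.

9.54e6 Pa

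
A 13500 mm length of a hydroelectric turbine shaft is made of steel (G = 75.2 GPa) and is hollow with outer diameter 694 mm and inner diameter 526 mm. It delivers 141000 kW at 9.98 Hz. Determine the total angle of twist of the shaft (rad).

0.0265 rad

ω = 2π·9.98 = 62.71 rad/s, so T = P/ω = 141000×10³ / 62.71 = 2.249e6 N·m.
J = π(d_o⁴ − d_i⁴)/32 = π(0.694⁴ − 0.526⁴)/32 = 0.01526 m⁴.
θ = T·L/(G·J) = 2.249e6 × 13.5 / (75.2×10⁹ × 0.01526) = 0.02645 rad.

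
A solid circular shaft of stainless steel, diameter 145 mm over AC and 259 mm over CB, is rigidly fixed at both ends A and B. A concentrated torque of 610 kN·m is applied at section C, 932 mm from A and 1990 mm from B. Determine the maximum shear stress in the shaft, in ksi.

Compatibility: T_A·a/J_AC = T_B·b/J_CB with T_A + T_B = T₀.
J_AC = 4.34×10^-5 m⁴, J_CB = 4.42×10^-4 m⁴, so T_A = T₀·(J_AC/a)/((J_AC/a)+(J_CB/b)) = 105800 N·m, T_B = 504200 N·m.
τ in each portion: τ_AC = 1.77×10^8 Pa, τ_CB = 1.48×10^8 Pa; maximum is in AC.
τ_max = T_AC·r/J = 105800·0.0725/4.34×10^-5 = 1.767×10^8 Pa.

25.6 ksi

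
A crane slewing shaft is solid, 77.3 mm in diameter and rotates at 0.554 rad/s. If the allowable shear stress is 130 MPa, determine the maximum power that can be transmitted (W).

6530 W

J = πd⁴/32 = π(0.0773)⁴/32 = 3.505×10^-6 m⁴.
T_max = τ_allow·J/r = 1.30×10^8 × 3.505×10^-6 / 0.0386 = 11790 N·m.
ω = 0.554 rad/s, so P_max = T_max·ω = 6532 W.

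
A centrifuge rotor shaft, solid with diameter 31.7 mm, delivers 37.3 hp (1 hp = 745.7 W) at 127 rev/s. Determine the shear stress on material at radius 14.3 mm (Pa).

ω = 2π·127 = 798.0 rad/s, so T = P/ω = 37.3×745.7 / 798.0 = 34.86 N·m.
J = πd⁴/32 = π(0.0317)⁴/32 = 9.914×10^-8 m⁴.
Shear stress varies linearly with radius: τ = T·r/J = 34.86 × 0.0143 / 9.914×10^-8 = 5.028×10^6 Pa.

5.03e6 Pa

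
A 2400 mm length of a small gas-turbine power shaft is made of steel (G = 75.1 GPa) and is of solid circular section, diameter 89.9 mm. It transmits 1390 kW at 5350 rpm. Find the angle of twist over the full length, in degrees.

0.708°

ω = 2π·5350/60 = 560.3 rad/s, so T = P/ω = 1390×10³ / 560.3 = 2481 N·m.
J = πd⁴/32 = π(0.0899)⁴/32 = 6.413×10^-6 m⁴.
θ = T·L/(G·J) = 2481 × 2.40 / (75.1×10⁹ × 6.413×10^-6) = 0.01236 rad.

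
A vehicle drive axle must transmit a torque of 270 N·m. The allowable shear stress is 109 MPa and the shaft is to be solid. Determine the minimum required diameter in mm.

For a solid shaft τ_max = 16T/(πd³), so d = (16T/(π τ_allow))^(1/3) = (16·270.0/(π·1.09×10^8))^(1/3) = 0.02328 m.

23.3 mm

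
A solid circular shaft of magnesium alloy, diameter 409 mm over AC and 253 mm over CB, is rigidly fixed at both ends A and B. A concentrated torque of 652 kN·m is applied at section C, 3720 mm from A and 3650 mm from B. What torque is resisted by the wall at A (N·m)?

Compatibility: T_A·a/J_AC = T_B·b/J_CB with T_A + T_B = T₀.
J_AC = 2.75×10^-3 m⁴, J_CB = 4.02×10^-4 m⁴, so T_A = T₀·(J_AC/a)/((J_AC/a)+(J_CB/b)) = 567300 N·m, T_B = 84660 N·m.

567000 N·m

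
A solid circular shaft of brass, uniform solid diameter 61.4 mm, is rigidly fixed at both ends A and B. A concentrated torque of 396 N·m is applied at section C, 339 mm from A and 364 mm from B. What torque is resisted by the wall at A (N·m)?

With uniform GJ and both ends fixed, compatibility θ_AC = θ_CB gives T_A·a = T_B·b, together with T_A + T_B = T₀.
T_A = T₀·b/(a+b) = 396.0·364/703.0 = 205.0 N·m; T_B = 191.0 N·m.

205 N·m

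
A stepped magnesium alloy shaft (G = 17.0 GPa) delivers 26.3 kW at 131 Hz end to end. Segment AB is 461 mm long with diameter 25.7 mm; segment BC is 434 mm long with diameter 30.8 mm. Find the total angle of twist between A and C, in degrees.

1.69°

ω = 2π·131 = 823.1 rad/s, so T = P/ω = 26.3×10³ / 823.1 = 31.95 N·m.
J_AB = π(0.0257)⁴/32 = 4.28×10^-8 m⁴; J_BC = π(0.0308)⁴/32 = 8.83×10^-8 m⁴.
θ = (T/G)·Σ L_i/J_i = (31.95/17.0×10⁹)·(0.461/4.28×10^-8 + 0.434/8.83×10^-8) = 0.02946 rad.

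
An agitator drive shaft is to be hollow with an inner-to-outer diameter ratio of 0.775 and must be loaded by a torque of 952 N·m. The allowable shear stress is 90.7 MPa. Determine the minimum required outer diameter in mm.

43.7 mm

For a hollow shaft with d_i/d_o = 0.775: τ_max = 16T/(π d_o³ (1−k⁴)), so d_o = [16T/(π τ_allow (1−k⁴))]^(1/3) = [16·952.0/(π·9.07×10^7·0.6392)]^(1/3) = 0.04373 m.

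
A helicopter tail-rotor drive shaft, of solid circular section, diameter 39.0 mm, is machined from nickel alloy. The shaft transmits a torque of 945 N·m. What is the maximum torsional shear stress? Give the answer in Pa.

8.11e7 Pa

J = πd⁴/32 = π(0.0390)⁴/32 = 2.271×10^-7 m⁴.
τ_max = T·r/J = 945.0 × 0.0195 / 2.271×10^-7 = 8.113×10^7 Pa.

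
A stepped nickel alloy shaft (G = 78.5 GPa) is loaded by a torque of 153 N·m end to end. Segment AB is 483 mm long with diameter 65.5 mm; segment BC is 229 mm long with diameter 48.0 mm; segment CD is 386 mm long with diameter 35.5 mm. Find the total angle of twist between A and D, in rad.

0.00620 rad

J_AB = π(0.0655)⁴/32 = 1.81×10^-6 m⁴; J_BC = π(0.0480)⁴/32 = 5.21×10^-7 m⁴; J_CD = π(0.0355)⁴/32 = 1.56×10^-7 m⁴.
θ = (T/G)·Σ L_i/J_i = (153.0/78.5×10⁹)·(0.483/1.81×10^-6 + 0.229/5.21×10^-7 + 0.386/1.56×10^-7) = 6.202×10^-3 rad.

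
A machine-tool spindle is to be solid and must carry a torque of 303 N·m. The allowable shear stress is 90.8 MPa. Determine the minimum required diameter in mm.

For a solid shaft τ_max = 16T/(πd³), so d = (16T/(π τ_allow))^(1/3) = (16·303.0/(π·9.08×10^7))^(1/3) = 0.02571 m.

25.7 mm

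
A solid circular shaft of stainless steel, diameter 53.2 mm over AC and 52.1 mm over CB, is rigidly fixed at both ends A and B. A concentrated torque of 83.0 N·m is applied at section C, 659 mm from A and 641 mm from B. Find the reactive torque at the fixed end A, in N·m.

Compatibility: T_A·a/J_AC = T_B·b/J_CB with T_A + T_B = T₀.
J_AC = 7.86×10^-7 m⁴, J_CB = 7.23×10^-7 m⁴, so T_A = T₀·(J_AC/a)/((J_AC/a)+(J_CB/b)) = 42.66 N·m, T_B = 40.34 N·m.

42.7 N·m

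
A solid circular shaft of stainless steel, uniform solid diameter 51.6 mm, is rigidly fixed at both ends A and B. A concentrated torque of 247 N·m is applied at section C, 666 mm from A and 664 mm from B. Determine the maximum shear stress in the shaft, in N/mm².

4.59 N/mm²

With uniform GJ and both ends fixed, compatibility θ_AC = θ_CB gives T_A·a = T_B·b, together with T_A + T_B = T₀.
T_A = T₀·b/(a+b) = 247.0·664/1330 = 123.3 N·m; T_B = 123.7 N·m.
τ in each portion: τ_AC = 4.57×10^6 Pa, τ_CB = 4.59×10^6 Pa; maximum is in CB.
τ_max = T_CB·r/J = 123.7·0.0258/6.96×10^-7 = 4.585×10^6 Pa.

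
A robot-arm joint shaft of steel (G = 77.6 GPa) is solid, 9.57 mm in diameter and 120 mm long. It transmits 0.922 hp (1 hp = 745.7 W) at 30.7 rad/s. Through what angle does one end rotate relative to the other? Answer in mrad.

42.1 mrad

ω = 30.7 rad/s, so T = P/ω = 0.922×745.7 / 30.70 = 22.40 N·m.
J = πd⁴/32 = π(0.00957)⁴/32 = 8.235×10^-10 m⁴.
θ = T·L/(G·J) = 22.40 × 0.120 / (77.6×10⁹ × 8.235×10^-10) = 0.04206 rad.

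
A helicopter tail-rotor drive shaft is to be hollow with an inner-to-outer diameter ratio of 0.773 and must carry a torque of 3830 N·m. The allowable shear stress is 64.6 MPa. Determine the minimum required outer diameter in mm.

77.7 mm

For a hollow shaft with d_i/d_o = 0.773: τ_max = 16T/(π d_o³ (1−k⁴)), so d_o = [16T/(π τ_allow (1−k⁴))]^(1/3) = [16·3830/(π·6.46×10^7·0.6430)]^(1/3) = 0.07773 m.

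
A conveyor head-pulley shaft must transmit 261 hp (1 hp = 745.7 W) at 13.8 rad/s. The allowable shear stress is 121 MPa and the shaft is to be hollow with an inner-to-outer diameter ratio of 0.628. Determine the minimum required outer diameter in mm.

ω = 13.8 rad/s, so T = P/ω = 261×745.7 / 13.80 = 14100 N·m.
For a hollow shaft with d_i/d_o = 0.628: τ_max = 16T/(π d_o³ (1−k⁴)), so d_o = [16T/(π τ_allow (1−k⁴))]^(1/3) = [16·14100/(π·1.21×10^8·0.8445)]^(1/3) = 0.08892 m.

88.9 mm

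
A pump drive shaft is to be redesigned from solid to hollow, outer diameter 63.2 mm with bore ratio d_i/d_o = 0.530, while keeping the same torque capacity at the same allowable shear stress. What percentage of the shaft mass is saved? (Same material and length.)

Equal τ_max and T ⇒ the solid shaft needs d_s³ = d_o³(1−k⁴), so d_s = 63.2·(1−0.530⁴)^(1/3) = 61.49 mm.
Area ratio A_h/A_s = d_o²(1−k²)/d_s² = (1−k²)/(1−k⁴)^(2/3) = 0.7596.
Mass saving = 1 − 0.7596 = 24.0 %.

24.0 %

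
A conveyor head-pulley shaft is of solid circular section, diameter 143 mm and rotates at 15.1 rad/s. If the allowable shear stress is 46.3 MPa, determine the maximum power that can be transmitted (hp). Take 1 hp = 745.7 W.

J = πd⁴/32 = π(0.143)⁴/32 = 4.105×10^-5 m⁴.
T_max = τ_allow·J/r = 4.63×10^7 × 4.105×10^-5 / 0.0715 = 26580 N·m.
ω = 15.1 rad/s, so P_max = T_max·ω = 4.014×10^5 W.

538 hp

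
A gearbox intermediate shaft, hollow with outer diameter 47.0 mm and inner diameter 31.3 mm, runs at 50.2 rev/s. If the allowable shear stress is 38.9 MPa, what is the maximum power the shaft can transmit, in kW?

J = π(d_o⁴ − d_i⁴)/32 = π(0.0470⁴ − 0.0313⁴)/32 = 3.848×10^-7 m⁴.
T_max = τ_allow·J/r = 3.89×10^7 × 3.848×10^-7 / 0.0235 = 637.0 N·m.
ω = 2π·50.2 = 315.4 rad/s, so P_max = T_max·ω = 2.009×10^5 W.

201 kW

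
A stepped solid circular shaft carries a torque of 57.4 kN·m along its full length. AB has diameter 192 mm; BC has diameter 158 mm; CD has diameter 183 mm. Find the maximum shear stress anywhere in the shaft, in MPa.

74.1 MPa

Under the same torque, τ_max = 16T/(πd³) is largest where d is smallest — segment BC (d = 158 mm).
τ_max = 16·57400/(π·(0.158)³) = 7.412×10^7 Pa.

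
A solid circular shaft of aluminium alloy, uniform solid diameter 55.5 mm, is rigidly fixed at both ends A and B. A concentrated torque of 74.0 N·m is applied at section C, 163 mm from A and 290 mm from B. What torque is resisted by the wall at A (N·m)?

With uniform GJ and both ends fixed, compatibility θ_AC = θ_CB gives T_A·a = T_B·b, together with T_A + T_B = T₀.
T_A = T₀·b/(a+b) = 74.00·290/453.0 = 47.37 N·m; T_B = 26.63 N·m.

47.4 N·m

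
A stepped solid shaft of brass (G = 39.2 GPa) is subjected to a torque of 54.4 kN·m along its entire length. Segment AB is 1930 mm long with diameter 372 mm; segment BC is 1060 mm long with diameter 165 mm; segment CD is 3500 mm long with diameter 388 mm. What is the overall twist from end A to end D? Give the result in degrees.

1.36°

J_AB = π(0.372)⁴/32 = 1.88×10^-3 m⁴; J_BC = π(0.165)⁴/32 = 7.28×10^-5 m⁴; J_CD = π(0.388)⁴/32 = 2.22×10^-3 m⁴.
θ = (T/G)·Σ L_i/J_i = (54400/39.2×10⁹)·(1.93/1.88×10^-3 + 1.06/7.28×10^-5 + 3.50/2.22×10^-3) = 0.02382 rad.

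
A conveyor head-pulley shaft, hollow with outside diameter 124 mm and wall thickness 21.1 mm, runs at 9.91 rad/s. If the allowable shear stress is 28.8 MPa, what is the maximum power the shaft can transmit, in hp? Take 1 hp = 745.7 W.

J = π(d_o⁴ − d_i⁴)/32 = π(0.124⁴ − 0.0818⁴)/32 = 1.882×10^-5 m⁴.
T_max = τ_allow·J/r = 2.88×10^7 × 1.882×10^-5 / 0.0620 = 8740 N·m.
ω = 9.91 rad/s, so P_max = T_max·ω = 8.661×10^4 W.

116 hp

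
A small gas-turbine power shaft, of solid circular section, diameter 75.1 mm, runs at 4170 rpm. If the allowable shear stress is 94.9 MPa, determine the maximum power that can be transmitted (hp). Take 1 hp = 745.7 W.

J = πd⁴/32 = π(0.0751)⁴/32 = 3.123×10^-6 m⁴.
T_max = τ_allow·J/r = 9.49×10^7 × 3.123×10^-6 / 0.0376 = 7893 N·m.
ω = 2π·4170/60 = 436.7 rad/s, so P_max = T_max·ω = 3.447×10^6 W.

4620 hp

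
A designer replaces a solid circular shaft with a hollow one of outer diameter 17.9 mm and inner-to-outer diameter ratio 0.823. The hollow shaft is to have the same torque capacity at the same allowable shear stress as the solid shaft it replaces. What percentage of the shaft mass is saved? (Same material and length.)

Equal τ_max and T ⇒ the solid shaft needs d_s³ = d_o³(1−k⁴), so d_s = 17.9·(1−0.823⁴)^(1/3) = 14.59 mm.
Area ratio A_h/A_s = d_o²(1−k²)/d_s² = (1−k²)/(1−k⁴)^(2/3) = 0.4859.
Mass saving = 1 − 0.4859 = 51.4 %.

51.4 %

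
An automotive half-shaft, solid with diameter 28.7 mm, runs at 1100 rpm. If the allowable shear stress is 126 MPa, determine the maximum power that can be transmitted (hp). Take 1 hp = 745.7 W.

J = πd⁴/32 = π(0.0287)⁴/32 = 6.661×10^-8 m⁴.
T_max = τ_allow·J/r = 1.26×10^8 × 6.661×10^-8 / 0.0143 = 584.9 N·m.
ω = 2π·1100/60 = 115.2 rad/s, so P_max = T_max·ω = 6.737×10^4 W.

90.3 hp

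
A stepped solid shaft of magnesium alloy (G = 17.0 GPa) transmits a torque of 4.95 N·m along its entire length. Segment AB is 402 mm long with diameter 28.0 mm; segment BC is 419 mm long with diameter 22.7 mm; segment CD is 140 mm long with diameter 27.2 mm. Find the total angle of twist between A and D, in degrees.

J_AB = π(0.0280)⁴/32 = 6.03×10^-8 m⁴; J_BC = π(0.0227)⁴/32 = 2.61×10^-8 m⁴; J_CD = π(0.0272)⁴/32 = 5.37×10^-8 m⁴.
θ = (T/G)·Σ L_i/J_i = (4.950/17.0×10⁹)·(0.402/6.03×10^-8 + 0.419/2.61×10^-8 + 0.140/5.37×10^-8) = 7.379×10^-3 rad.

0.423°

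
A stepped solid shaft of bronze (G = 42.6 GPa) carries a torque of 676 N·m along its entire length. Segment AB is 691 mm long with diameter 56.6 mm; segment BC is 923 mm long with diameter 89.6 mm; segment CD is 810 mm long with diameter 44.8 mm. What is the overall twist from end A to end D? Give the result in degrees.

J_AB = π(0.0566)⁴/32 = 1.01×10^-6 m⁴; J_BC = π(0.0896)⁴/32 = 6.33×10^-6 m⁴; J_CD = π(0.0448)⁴/32 = 3.95×10^-7 m⁴.
θ = (T/G)·Σ L_i/J_i = (676.0/42.6×10⁹)·(0.691/1.01×10^-6 + 0.923/6.33×10^-6 + 0.810/3.95×10^-7) = 0.04570 rad.

2.62°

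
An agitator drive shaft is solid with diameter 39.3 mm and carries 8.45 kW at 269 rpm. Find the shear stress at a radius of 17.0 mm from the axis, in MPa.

ω = 2π·269/60 = 28.17 rad/s, so T = P/ω = 8.45×10³ / 28.17 = 300.0 N·m.
J = πd⁴/32 = π(0.0393)⁴/32 = 2.342×10^-7 m⁴.
Shear stress varies linearly with radius: τ = T·r/J = 300.0 × 0.0170 / 2.342×10^-7 = 2.177×10^7 Pa.

21.8 MPa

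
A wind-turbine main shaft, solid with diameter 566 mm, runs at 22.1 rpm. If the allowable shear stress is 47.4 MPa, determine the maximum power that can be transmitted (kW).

J = πd⁴/32 = π(0.566)⁴/32 = 0.01008 m⁴.
T_max = τ_allow·J/r = 4.74×10^7 × 0.01008 / 0.283 = 1.688e6 N·m.
ω = 2π·22.1/60 = 2.314 rad/s, so P_max = T_max·ω = 3.906×10^6 W.

3910 kW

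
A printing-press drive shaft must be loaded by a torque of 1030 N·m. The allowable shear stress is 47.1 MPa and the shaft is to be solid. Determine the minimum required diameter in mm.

48.1 mm

For a solid shaft τ_max = 16T/(πd³), so d = (16T/(π τ_allow))^(1/3) = (16·1030/(π·4.71×10^7))^(1/3) = 0.04811 m.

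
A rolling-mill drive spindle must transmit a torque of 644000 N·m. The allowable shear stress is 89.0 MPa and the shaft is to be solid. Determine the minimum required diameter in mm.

For a solid shaft τ_max = 16T/(πd³), so d = (16T/(π τ_allow))^(1/3) = (16·644000/(π·8.90×10^7))^(1/3) = 0.3328 m.

333 mm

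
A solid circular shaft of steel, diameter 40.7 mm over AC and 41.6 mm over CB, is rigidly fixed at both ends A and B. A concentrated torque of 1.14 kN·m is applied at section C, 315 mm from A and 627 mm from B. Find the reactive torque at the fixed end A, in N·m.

736 N·m

Compatibility: T_A·a/J_AC = T_B·b/J_CB with T_A + T_B = T₀.
J_AC = 2.69×10^-7 m⁴, J_CB = 2.94×10^-7 m⁴, so T_A = T₀·(J_AC/a)/((J_AC/a)+(J_CB/b)) = 736.3 N·m, T_B = 403.7 N·m.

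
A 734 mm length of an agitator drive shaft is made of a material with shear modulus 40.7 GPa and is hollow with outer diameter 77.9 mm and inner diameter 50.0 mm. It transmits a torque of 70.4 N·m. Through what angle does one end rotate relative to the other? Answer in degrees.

0.0242°

J = π(d_o⁴ − d_i⁴)/32 = π(0.0779⁴ − 0.0500⁴)/32 = 3.002×10^-6 m⁴.
θ = T·L/(G·J) = 70.40 × 0.734 / (40.7×10⁹ × 3.002×10^-6) = 4.230×10^-4 rad.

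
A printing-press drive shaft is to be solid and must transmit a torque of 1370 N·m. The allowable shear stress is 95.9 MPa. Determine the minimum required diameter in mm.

41.7 mm

For a solid shaft τ_max = 16T/(πd³), so d = (16T/(π τ_allow))^(1/3) = (16·1370/(π·9.59×10^7))^(1/3) = 0.04175 m.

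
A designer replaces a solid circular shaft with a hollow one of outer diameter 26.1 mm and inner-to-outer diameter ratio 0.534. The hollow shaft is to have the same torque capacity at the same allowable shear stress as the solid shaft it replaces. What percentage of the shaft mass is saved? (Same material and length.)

Equal τ_max and T ⇒ the solid shaft needs d_s³ = d_o³(1−k⁴), so d_s = 26.1·(1−0.534⁴)^(1/3) = 25.37 mm.
Area ratio A_h/A_s = d_o²(1−k²)/d_s² = (1−k²)/(1−k⁴)^(2/3) = 0.7564.
Mass saving = 1 − 0.7564 = 24.4 %.

24.4 %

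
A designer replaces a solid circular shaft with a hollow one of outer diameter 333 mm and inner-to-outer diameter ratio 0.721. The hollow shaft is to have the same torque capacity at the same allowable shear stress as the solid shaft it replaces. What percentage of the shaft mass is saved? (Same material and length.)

Equal τ_max and T ⇒ the solid shaft needs d_s³ = d_o³(1−k⁴), so d_s = 333·(1−0.721⁴)^(1/3) = 299.8 mm.
Area ratio A_h/A_s = d_o²(1−k²)/d_s² = (1−k²)/(1−k⁴)^(2/3) = 0.5924.
Mass saving = 1 − 0.5924 = 40.8 %.

40.8 %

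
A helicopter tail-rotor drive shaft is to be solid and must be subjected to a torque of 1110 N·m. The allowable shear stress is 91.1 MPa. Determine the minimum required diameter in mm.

For a solid shaft τ_max = 16T/(πd³), so d = (16T/(π τ_allow))^(1/3) = (16·1110/(π·9.11×10^7))^(1/3) = 0.03959 m.

39.6 mm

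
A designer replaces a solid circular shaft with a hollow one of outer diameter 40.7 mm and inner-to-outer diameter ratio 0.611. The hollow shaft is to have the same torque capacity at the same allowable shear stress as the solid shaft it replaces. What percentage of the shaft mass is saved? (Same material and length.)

30.7 %

Equal τ_max and T ⇒ the solid shaft needs d_s³ = d_o³(1−k⁴), so d_s = 40.7·(1−0.611⁴)^(1/3) = 38.71 mm.
Area ratio A_h/A_s = d_o²(1−k²)/d_s² = (1−k²)/(1−k⁴)^(2/3) = 0.6926.
Mass saving = 1 − 0.6926 = 30.7 %.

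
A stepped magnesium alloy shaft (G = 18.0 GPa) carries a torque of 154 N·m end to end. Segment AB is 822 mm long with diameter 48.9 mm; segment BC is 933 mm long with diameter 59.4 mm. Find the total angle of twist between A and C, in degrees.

J_AB = π(0.0489)⁴/32 = 5.61×10^-7 m⁴; J_BC = π(0.0594)⁴/32 = 1.22×10^-6 m⁴.
θ = (T/G)·Σ L_i/J_i = (154.0/18.0×10⁹)·(0.822/5.61×10^-7 + 0.933/1.22×10^-6) = 0.01906 rad.

1.09°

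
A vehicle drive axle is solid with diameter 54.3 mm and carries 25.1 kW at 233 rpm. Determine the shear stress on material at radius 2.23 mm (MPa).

2.69 MPa

ω = 2π·233/60 = 24.40 rad/s, so T = P/ω = 25.1×10³ / 24.40 = 1029 N·m.
J = πd⁴/32 = π(0.0543)⁴/32 = 8.535×10^-7 m⁴.
Shear stress varies linearly with radius: τ = T·r/J = 1029 × 0.00223 / 8.535×10^-7 = 2.688×10^6 Pa.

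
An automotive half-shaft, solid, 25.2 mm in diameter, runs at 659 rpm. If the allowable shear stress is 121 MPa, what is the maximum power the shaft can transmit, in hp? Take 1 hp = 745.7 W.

J = πd⁴/32 = π(0.0252)⁴/32 = 3.959×10^-8 m⁴.
T_max = τ_allow·J/r = 1.21×10^8 × 3.959×10^-8 / 0.0126 = 380.2 N·m.
ω = 2π·659/60 = 69.01 rad/s, so P_max = T_max·ω = 2.624×10^4 W.

35.2 hp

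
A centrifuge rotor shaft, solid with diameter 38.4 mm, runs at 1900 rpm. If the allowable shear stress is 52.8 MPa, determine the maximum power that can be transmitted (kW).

J = πd⁴/32 = π(0.0384)⁴/32 = 2.135×10^-7 m⁴.
T_max = τ_allow·J/r = 5.28×10^7 × 2.135×10^-7 / 0.0192 = 587.0 N·m.
ω = 2π·1900/60 = 199.0 rad/s, so P_max = T_max·ω = 1.168×10^5 W.

117 kW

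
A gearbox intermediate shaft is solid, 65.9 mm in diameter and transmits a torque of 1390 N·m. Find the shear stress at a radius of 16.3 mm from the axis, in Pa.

1.22e7 Pa

J = πd⁴/32 = π(0.0659)⁴/32 = 1.852×10^-6 m⁴.
Shear stress varies linearly with radius: τ = T·r/J = 1390 × 0.0163 / 1.852×10^-6 = 1.224×10^7 Pa.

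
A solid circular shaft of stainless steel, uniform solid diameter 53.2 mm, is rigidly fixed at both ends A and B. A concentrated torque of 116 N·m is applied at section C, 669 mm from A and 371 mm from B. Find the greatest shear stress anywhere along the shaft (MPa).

With uniform GJ and both ends fixed, compatibility θ_AC = θ_CB gives T_A·a = T_B·b, together with T_A + T_B = T₀.
T_A = T₀·b/(a+b) = 116.0·371/1040 = 41.38 N·m; T_B = 74.62 N·m.
τ in each portion: τ_AC = 1.40×10^6 Pa, τ_CB = 2.52×10^6 Pa; maximum is in CB.
τ_max = T_CB·r/J = 74.62·0.0266/7.86×10^-7 = 2.524×10^6 Pa.

2.52 MPa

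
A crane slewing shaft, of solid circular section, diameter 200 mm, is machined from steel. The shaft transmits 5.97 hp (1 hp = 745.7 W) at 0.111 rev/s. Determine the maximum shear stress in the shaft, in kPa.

4060 kPa

ω = 2π·0.111 = 0.6974 rad/s, so T = P/ω = 5.97×745.7 / 0.6974 = 6383 N·m.
J = πd⁴/32 = π(0.200)⁴/32 = 1.571×10^-4 m⁴.
τ_max = T·r/J = 6383 × 0.100 / 1.571×10^-4 = 4.064×10^6 Pa.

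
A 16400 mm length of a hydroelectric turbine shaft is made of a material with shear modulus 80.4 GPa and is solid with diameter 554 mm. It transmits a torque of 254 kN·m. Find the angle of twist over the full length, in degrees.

J = πd⁴/32 = π(0.554)⁴/32 = 9.248×10^-3 m⁴.
θ = T·L/(G·J) = 254000 × 16.4 / (80.4×10⁹ × 9.248×10^-3) = 5.603×10^-3 rad.

0.321°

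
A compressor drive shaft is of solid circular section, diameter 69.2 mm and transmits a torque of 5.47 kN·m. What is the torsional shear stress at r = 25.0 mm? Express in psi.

8810 psi

J = πd⁴/32 = π(0.0692)⁴/32 = 2.251×10^-6 m⁴.
Shear stress varies linearly with radius: τ = T·r/J = 5470 × 0.0250 / 2.251×10^-6 = 6.074×10^7 Pa.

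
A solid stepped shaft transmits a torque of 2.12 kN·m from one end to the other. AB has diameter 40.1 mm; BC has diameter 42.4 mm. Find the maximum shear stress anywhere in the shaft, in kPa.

167000 kPa

Under the same torque, τ_max = 16T/(πd³) is largest where d is smallest — segment AB (d = 40.1 mm).
τ_max = 16·2120/(π·(0.0401)³) = 1.674×10^8 Pa.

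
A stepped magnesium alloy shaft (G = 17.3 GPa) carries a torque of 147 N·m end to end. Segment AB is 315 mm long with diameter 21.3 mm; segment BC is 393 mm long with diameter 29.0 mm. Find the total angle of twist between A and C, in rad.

0.181 rad

J_AB = π(0.0213)⁴/32 = 2.02×10^-8 m⁴; J_BC = π(0.0290)⁴/32 = 6.94×10^-8 m⁴.
θ = (T/G)·Σ L_i/J_i = (147.0/17.3×10⁹)·(0.315/2.02×10^-8 + 0.393/6.94×10^-8) = 0.1805 rad.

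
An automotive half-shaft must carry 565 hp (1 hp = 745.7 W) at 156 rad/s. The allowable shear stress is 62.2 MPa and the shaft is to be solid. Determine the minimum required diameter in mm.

ω = 156 rad/s, so T = P/ω = 565×745.7 / 156.0 = 2701 N·m.
For a solid shaft τ_max = 16T/(πd³), so d = (16T/(π τ_allow))^(1/3) = (16·2701/(π·6.22×10^7))^(1/3) = 0.06047 m.

60.5 mm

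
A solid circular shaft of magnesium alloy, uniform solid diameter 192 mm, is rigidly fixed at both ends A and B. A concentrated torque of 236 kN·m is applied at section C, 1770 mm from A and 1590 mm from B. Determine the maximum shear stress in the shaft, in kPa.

89500 kPa

With uniform GJ and both ends fixed, compatibility θ_AC = θ_CB gives T_A·a = T_B·b, together with T_A + T_B = T₀.
T_A = T₀·b/(a+b) = 236000·1590/3360 = 111700 N·m; T_B = 124300 N·m.
τ in each portion: τ_AC = 8.04×10^7 Pa, τ_CB = 8.95×10^7 Pa; maximum is in CB.
τ_max = T_CB·r/J = 124300·0.0960/1.33×10^-4 = 8.946×10^7 Pa.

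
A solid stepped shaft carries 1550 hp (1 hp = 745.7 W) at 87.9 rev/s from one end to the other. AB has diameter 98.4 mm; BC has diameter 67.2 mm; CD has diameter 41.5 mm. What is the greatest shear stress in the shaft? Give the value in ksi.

21.6 ksi

ω = 2π·87.9 = 552.3 rad/s, so T = P/ω = 1550×745.7 / 552.3 = 2093 N·m.
Under the same torque, τ_max = 16T/(πd³) is largest where d is smallest — segment CD (d = 41.5 mm).
τ_max = 16·2093/(π·(0.0415)³) = 1.491×10^8 Pa.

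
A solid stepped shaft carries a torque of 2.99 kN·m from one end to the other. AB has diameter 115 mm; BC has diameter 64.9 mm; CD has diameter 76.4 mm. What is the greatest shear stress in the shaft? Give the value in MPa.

Under the same torque, τ_max = 16T/(πd³) is largest where d is smallest — segment BC (d = 64.9 mm).
τ_max = 16·2990/(π·(0.0649)³) = 5.571×10^7 Pa.

55.7 MPa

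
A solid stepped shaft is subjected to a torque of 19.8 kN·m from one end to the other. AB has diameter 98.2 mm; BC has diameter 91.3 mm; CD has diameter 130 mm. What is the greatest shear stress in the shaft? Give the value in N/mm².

133 N/mm²

Under the same torque, τ_max = 16T/(πd³) is largest where d is smallest — segment BC (d = 91.3 mm).
τ_max = 16·19800/(π·(0.0913)³) = 1.325×10^8 Pa.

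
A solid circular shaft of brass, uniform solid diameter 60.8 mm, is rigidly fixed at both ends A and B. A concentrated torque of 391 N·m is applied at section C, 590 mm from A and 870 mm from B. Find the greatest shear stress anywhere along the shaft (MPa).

With uniform GJ and both ends fixed, compatibility θ_AC = θ_CB gives T_A·a = T_B·b, together with T_A + T_B = T₀.
T_A = T₀·b/(a+b) = 391.0·870/1460 = 233.0 N·m; T_B = 158.0 N·m.
τ in each portion: τ_AC = 5.28×10^6 Pa, τ_CB = 3.58×10^6 Pa; maximum is in AC.
τ_max = T_AC·r/J = 233.0·0.0304/1.34×10^-6 = 5.280×10^6 Pa.

5.28 MPa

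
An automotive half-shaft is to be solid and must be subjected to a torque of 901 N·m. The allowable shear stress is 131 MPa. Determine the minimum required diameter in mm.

For a solid shaft τ_max = 16T/(πd³), so d = (16T/(π τ_allow))^(1/3) = (16·901.0/(π·1.31×10^8))^(1/3) = 0.03272 m.

32.7 mm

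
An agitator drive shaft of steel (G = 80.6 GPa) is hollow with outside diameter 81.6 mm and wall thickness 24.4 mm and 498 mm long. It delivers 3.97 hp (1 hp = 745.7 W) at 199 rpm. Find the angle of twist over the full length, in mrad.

0.207 mrad

ω = 2π·199/60 = 20.84 rad/s, so T = P/ω = 3.97×745.7 / 20.84 = 142.1 N·m.
J = π(d_o⁴ − d_i⁴)/32 = π(0.0816⁴ − 0.0328⁴)/32 = 4.239×10^-6 m⁴.
θ = T·L/(G·J) = 142.1 × 0.498 / (80.6×10⁹ × 4.239×10^-6) = 2.071×10^-4 rad.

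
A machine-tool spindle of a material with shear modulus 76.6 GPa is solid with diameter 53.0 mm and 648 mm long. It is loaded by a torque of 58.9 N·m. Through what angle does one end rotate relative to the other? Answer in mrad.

0.643 mrad

J = πd⁴/32 = π(0.0530)⁴/32 = 7.746×10^-7 m⁴.
θ = T·L/(G·J) = 58.90 × 0.648 / (76.6×10⁹ × 7.746×10^-7) = 6.432×10^-4 rad.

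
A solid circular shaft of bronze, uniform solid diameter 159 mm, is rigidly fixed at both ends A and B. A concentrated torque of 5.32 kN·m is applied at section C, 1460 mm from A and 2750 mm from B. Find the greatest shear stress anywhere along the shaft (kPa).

4400 kPa

With uniform GJ and both ends fixed, compatibility θ_AC = θ_CB gives T_A·a = T_B·b, together with T_A + T_B = T₀.
T_A = T₀·b/(a+b) = 5320·2750/4210 = 3475 N·m; T_B = 1845 N·m.
τ in each portion: τ_AC = 4.40×10^6 Pa, τ_CB = 2.34×10^6 Pa; maximum is in AC.
τ_max = T_AC·r/J = 3475·0.0795/6.27×10^-5 = 4.403×10^6 Pa.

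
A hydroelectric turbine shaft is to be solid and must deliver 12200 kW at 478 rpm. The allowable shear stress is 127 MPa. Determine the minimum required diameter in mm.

214 mm

ω = 2π·478/60 = 50.06 rad/s, so T = P/ω = 12200×10³ / 50.06 = 243700 N·m.
For a solid shaft τ_max = 16T/(πd³), so d = (16T/(π τ_allow))^(1/3) = (16·243700/(π·1.27×10^8))^(1/3) = 0.2138 m.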